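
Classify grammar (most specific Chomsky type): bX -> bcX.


LHS has context (more than one symbol) and |LHS| ≤ |RHS|
Classification: Type 1 (Context-Sensitive)


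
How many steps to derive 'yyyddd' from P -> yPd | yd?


Derivation: P => yPd => yyPdd => yyyddd
Steps: 3


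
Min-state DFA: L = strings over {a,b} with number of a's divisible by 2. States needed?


Track (count of a) mod 2: states 0..1, accept at 0
Minimal DFA: 2 states


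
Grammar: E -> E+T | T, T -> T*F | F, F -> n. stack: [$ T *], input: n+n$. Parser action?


no handle; shift 'n'
Action: shift


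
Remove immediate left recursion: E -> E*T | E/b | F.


Left-recursive alternatives: E*T, E/b; non-recursive: F
Introduce E': E -> FE', E' -> *TE' | /bE' | ε


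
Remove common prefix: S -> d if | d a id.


Common prefix: 'd'
Factored: S -> d S', S' -> if | a id


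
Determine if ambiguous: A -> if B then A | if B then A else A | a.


dangling else: 'if B then if B then a else a' parses two ways
Ambiguous


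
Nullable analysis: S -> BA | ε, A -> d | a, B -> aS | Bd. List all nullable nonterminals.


A nonterminal is nullable iff some alternative derives ε (directly, or every symbol in it is nullable)
Nullable: {S}


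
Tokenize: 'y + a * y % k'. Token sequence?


Scan left to right, longest-match per lexeme
Tokens: ID(y), OP(+), ID(a), OP(*), ID(y), OP(%), ID(k)


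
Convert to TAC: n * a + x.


Break into single-operator statements:
t1 = n * a
t2 = t1 + x


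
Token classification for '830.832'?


Pattern: digits with a decimal point
Type: FLOAT_LITERAL


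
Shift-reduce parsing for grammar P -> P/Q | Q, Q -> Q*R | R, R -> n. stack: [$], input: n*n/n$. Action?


no handle on stack; shift 'n'
Action: shift


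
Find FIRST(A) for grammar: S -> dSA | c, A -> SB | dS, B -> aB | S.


Per alternative of A: FIRST(SB) = {c, d}; FIRST(dS) = {d}
FIRST(A) = {c, d}


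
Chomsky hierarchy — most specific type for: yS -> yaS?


LHS has context (more than one symbol) and |LHS| ≤ |RHS|
Classification: Type 1 (Context-Sensitive)


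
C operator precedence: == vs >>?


'>>' is shift (level 8); '==' is equality (level 6)
Higher level binds tighter
'>>' has higher precedence than '=='


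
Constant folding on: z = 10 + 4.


10 + 4 = 14 at compile time
Optimized: z = 14


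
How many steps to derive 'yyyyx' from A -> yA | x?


Derivation: A => yA => yyA => yyyA => yyyyA => yyyyx
Steps: 5


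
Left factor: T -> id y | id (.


Common prefix: 'id'
Factored: T -> id T', T' -> y | (


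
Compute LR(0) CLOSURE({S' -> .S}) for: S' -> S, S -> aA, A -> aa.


Start: S' -> .S
For each item with dot before a nonterminal B, add B -> .γ for every B-production
Closure: [S' -> .S, S -> .aA]


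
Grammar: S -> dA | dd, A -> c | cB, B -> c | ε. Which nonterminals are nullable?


A nonterminal is nullable iff some alternative derives ε (directly, or every symbol in it is nullable)
Nullable: {B}


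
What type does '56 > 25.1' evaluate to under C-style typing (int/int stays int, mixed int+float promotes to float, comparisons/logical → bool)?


Operand types: int > float
Rule: comparison yields bool
Result type: bool


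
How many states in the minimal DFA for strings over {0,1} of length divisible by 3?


Track length mod 3: states 0..2, accept at 0
Minimal DFA: 3 states


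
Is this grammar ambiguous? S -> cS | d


right-linear, alternatives start with distinct terminals 'c' vs 'd': unique leftmost derivation
Unambiguous


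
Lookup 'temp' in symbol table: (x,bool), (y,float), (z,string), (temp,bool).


Lookup 'temp' → type bool


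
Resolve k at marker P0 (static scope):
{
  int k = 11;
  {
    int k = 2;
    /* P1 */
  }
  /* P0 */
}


k declared in the same block as P0
k = 11


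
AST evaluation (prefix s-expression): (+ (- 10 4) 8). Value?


Evaluate inner: (- 10 4) = 6
Evaluate root: (+ 6 8) = 14
Result: 14


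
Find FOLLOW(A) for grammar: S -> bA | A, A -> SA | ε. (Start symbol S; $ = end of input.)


$ ∈ FOLLOW(S). For each A -> αBβ: add FIRST(β)\{ε} to FOLLOW(B); if β nullable, add FOLLOW(A).
FOLLOW(A) = {$, b}


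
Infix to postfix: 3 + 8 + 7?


Left to right (same or higher precedence on left)
Postfix: 3 8 + 7 +


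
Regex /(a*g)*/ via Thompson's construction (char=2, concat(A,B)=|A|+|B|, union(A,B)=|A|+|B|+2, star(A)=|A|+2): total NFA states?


Syntax tree has 2 char leaf(s), 0 union(s), 2 star(s)
chars contribute 2×2 = 4; each union adds +2; each star adds +2
Total: 4 + 0 + 4 = 8 states


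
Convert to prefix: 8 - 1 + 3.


left-to-right (same/higher precedence on left): tree is (+ (- 8 1) 3)
Prefix: + - 8 1 3


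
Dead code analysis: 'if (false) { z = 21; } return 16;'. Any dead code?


condition is constant false, so the whole block is unreachable
Dead: 'if (false) { z = 21; }'


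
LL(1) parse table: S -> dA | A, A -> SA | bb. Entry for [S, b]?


For [S, b]: 'b' ∈ FIRST(A)
Entry: S -> A


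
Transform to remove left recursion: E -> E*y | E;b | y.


Left-recursive alternatives: E*y, E;b; non-recursive: y
Introduce E': E -> yE', E' -> *yE' | ;bE' | ε


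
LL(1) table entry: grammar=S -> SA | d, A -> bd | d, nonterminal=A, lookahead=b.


For [A, b]: 'b' ∈ FIRST(bd)
Entry: A -> bd


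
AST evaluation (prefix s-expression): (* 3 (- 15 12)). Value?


Evaluate inner: (- 15 12) = 3
Evaluate root: (* 3 3) = 9
Result: 9


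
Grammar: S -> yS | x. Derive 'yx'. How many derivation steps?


Derivation: S => yS => yx
Steps: 2


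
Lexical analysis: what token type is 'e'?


Pattern: letter/underscore followed by alphanumerics, not a keyword
Type: IDENTIFIER


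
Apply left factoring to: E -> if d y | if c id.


Common prefix: 'if'
Factored: E -> if E', E' -> d y | c id


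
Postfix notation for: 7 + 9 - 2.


Left to right (same or higher precedence on left)
Postfix: 7 9 + 2 -


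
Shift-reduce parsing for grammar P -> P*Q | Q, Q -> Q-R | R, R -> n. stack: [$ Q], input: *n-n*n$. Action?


lookahead ∉ {-} so Q won't extend; reduce P -> Q
Action: reduce (P -> Q)


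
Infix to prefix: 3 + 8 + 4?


left-to-right (same/higher precedence on left): tree is (+ (+ 3 8) 4)
Prefix: + + 3 8 4


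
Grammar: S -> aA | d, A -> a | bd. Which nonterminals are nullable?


A nonterminal is nullable iff some alternative derives ε (directly, or every symbol in it is nullable)
Nullable: {}


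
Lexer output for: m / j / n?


Scan left to right, longest-match per lexeme
Tokens: ID(m), OP(/), ID(j), OP(/), ID(n)


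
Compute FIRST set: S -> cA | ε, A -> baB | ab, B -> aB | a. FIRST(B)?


Per alternative of B: FIRST(aB) = {a}; FIRST(a) = {a}
FIRST(B) = {a}


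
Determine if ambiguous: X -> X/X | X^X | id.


'id/id^id' has two parse trees (no precedence encoded between / and ^)
Ambiguous


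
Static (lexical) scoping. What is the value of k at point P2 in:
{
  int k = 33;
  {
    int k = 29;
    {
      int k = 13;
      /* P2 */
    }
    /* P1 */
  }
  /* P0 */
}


k declared in the same block as P2
k = 13


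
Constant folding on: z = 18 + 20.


18 + 20 = 38 at compile time
Optimized: z = 38


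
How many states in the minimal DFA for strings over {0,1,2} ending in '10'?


Track the longest suffix of input matching a prefix of '10': 3 classes (prefixes of length 0..2)
Minimal DFA: 3 states


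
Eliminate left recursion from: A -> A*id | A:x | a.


Left-recursive alternatives: A*id, A:x; non-recursive: a
Introduce A': A -> aA', A' -> *idA' | :xA' | ε


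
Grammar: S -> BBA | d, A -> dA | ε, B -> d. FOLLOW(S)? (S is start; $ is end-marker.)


$ ∈ FOLLOW(S). For each A -> αBβ: add FIRST(β)\{ε} to FOLLOW(B); if β nullable, add FOLLOW(A).
FOLLOW(S) = {$}


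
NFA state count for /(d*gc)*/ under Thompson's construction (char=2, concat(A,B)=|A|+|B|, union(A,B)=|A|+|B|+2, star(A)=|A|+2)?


Syntax tree has 3 char leaf(s), 0 union(s), 2 star(s)
chars contribute 3×2 = 6; each union adds +2; each star adds +2
Total: 6 + 0 + 4 = 10 states


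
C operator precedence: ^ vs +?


'+' is additive (level 9); '^' is bitwise XOR (level 4)
Higher level binds tighter
'+' has higher precedence than '^'


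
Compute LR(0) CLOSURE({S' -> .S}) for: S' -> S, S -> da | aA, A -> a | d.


Start: S' -> .S
For each item with dot before a nonterminal B, add B -> .γ for every B-production
Closure: [S' -> .S, S -> .da, S -> .aA]


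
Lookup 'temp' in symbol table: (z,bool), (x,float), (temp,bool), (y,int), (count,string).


Lookup 'temp' → type bool


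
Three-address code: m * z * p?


Break into single-operator statements:
t1 = m * z
t2 = t1 * p


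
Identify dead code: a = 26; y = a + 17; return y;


a is read by y's definition; y is returned
No dead code


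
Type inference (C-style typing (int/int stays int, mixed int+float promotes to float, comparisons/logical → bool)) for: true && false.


Operand types: bool && bool
Rule: logical operators take bool operands and yield bool
Result type: bool


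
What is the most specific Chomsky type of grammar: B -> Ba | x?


Left-linear: every RHS is a terminal or one nonterminal followed by a terminal
Classification: Type 3 (Regular)


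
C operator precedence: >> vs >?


'>>' is shift (level 8); '>' is relational (level 7)
Higher level binds tighter
'>>' has higher precedence than '>'


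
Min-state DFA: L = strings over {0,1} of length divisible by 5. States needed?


Track length mod 5: states 0..4, accept at 0
Minimal DFA: 5 states


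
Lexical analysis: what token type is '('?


Pattern: delimiter/punctuation
Type: PUNCTUATION


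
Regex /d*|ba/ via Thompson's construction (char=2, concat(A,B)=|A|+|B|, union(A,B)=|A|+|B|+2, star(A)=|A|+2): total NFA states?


Syntax tree has 3 char leaf(s), 1 union(s), 1 star(s)
chars contribute 3×2 = 6; each union adds +2; each star adds +2
Total: 6 + 2 + 2 = 10 states


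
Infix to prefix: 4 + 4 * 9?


'*' binds tighter: tree is (+ 4 (* 4 9))
Prefix: + 4 * 4 9


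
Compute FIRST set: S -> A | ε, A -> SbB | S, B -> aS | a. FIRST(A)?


Per alternative of A: FIRST(SbB) = {b}; FIRST(S) = {b, ε}
FIRST(A) = {b, ε}


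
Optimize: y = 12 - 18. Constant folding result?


12 - 18 = -6 at compile time
Optimized: y = -6


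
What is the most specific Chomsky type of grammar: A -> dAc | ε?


Single nonterminal LHS, but d^n c^n is not regular
Classification: Type 2 (Context-Free)


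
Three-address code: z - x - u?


Break into single-operator statements:
t1 = z - x
t2 = t1 - u


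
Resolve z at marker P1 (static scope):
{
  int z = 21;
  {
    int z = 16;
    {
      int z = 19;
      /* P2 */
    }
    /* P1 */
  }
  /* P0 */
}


z declared in the same block as P1
z = 16


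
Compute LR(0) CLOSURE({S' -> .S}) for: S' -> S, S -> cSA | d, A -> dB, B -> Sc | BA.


Start: S' -> .S
For each item with dot before a nonterminal B, add B -> .γ for every B-production
Closure: [S' -> .S, S -> .cSA, S -> .d]


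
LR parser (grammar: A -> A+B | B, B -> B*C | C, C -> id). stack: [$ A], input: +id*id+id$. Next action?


shift '+' to continue A -> A+B
Action: shift


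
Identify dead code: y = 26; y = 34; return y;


first assignment to y is overwritten before any read
Dead: 'y = 26'


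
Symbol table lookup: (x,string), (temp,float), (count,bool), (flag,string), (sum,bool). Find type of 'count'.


Lookup 'count' → type bool


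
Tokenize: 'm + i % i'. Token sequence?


Scan left to right, longest-match per lexeme
Tokens: ID(m), OP(+), ID(i), OP(%), ID(i)


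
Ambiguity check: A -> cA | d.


right-linear, alternatives start with distinct terminals 'c' vs 'd': unique leftmost derivation
Unambiguous


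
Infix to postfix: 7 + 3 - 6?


Left to right (same or higher precedence on left)
Postfix: 7 3 + 6 -


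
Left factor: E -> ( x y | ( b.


Common prefix: '('
Factored: E -> ( E', E' -> x y | b


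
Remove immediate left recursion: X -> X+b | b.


Left-recursive alternatives: X+b; non-recursive: b
Introduce X': X -> bX', X' -> +bX' | ε


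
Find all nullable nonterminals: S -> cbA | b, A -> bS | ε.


A nonterminal is nullable iff some alternative derives ε (directly, or every symbol in it is nullable)
Nullable: {A}


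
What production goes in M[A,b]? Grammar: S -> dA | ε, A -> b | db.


For [A, b]: 'b' ∈ FIRST(b)
Entry: A -> b


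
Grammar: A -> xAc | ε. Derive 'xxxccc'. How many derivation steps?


Derivation: A => xAc => xxAcc => xxxAccc => xxxccc
Steps: 4


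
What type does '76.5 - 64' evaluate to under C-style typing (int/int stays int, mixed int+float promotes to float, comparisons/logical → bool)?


Operand types: float - int
Rule: mixed int/float promotes to float; int/int stays int
Result type: float


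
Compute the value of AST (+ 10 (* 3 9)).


Evaluate inner: (* 3 9) = 27
Evaluate root: (+ 10 27) = 37
Result: 37


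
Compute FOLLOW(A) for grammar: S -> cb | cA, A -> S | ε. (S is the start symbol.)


$ ∈ FOLLOW(S). For each A -> αBβ: add FIRST(β)\{ε} to FOLLOW(B); if β nullable, add FOLLOW(A).
FOLLOW(A) = {$}


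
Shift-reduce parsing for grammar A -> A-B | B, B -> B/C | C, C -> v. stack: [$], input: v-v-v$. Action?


no handle on stack; shift 'v'
Action: shift


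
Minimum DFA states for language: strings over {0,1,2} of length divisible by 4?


Track length mod 4: states 0..3, accept at 0
Minimal DFA: 4 states


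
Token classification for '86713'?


Pattern: digits only
Type: INTEGER_LITERAL


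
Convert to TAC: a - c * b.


Break into single-operator statements:
t1 = c * b
t2 = a - t1


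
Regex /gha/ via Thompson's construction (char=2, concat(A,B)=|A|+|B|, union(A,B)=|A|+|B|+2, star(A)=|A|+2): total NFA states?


Syntax tree has 3 char leaf(s), 0 union(s), 0 star(s)
chars contribute 3×2 = 6; each union adds +2; each star adds +2
Total: 6 + 0 + 0 = 6 states


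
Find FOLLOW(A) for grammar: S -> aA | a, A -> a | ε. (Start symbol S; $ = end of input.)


$ ∈ FOLLOW(S). For each A -> αBβ: add FIRST(β)\{ε} to FOLLOW(B); if β nullable, add FOLLOW(A).
FOLLOW(A) = {$}


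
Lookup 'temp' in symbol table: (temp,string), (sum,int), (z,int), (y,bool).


Lookup 'temp' → type string


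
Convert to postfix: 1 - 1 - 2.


Left to right (same or higher precedence on left)
Postfix: 1 1 - 2 -


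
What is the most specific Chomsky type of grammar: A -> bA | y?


Right-linear: every RHS is a terminal or a terminal followed by one nonterminal
Classification: Type 3 (Regular)


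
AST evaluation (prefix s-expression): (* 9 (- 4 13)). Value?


Evaluate inner: (- 4 13) = -9
Evaluate root: (* 9 -9) = -81
Result: -81


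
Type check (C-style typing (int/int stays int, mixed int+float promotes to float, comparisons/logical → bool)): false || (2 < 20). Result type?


Operand types: bool || bool
Rule: logical operators take bool operands and yield bool
Result type: bool


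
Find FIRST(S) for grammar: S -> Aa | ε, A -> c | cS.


Per alternative of S: FIRST(Aa) = {c}; FIRST(ε) = {ε}
FIRST(S) = {c, ε}


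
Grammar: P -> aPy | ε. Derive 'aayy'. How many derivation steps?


Derivation: P => aPy => aaPyy => aayy
Steps: 3


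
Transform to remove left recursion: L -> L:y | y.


Left-recursive alternatives: L:y; non-recursive: y
Introduce L': L -> yL', L' -> :yL' | ε


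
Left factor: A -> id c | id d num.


Common prefix: 'id'
Factored: A -> id A', A' -> c | d num


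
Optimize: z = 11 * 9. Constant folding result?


11 * 9 = 99 at compile time
Optimized: z = 99


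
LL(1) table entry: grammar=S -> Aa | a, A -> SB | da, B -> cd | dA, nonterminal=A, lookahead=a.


For [A, a]: 'a' ∈ FIRST(SB)
Entry: A -> SB


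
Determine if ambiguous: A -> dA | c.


right-linear, alternatives start with distinct terminals 'd' vs 'c': unique leftmost derivation
Unambiguous


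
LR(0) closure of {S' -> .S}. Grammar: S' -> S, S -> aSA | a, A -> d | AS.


Start: S' -> .S
For each item with dot before a nonterminal B, add B -> .γ for every B-production
Closure: [S' -> .S, S -> .aSA, S -> .a]


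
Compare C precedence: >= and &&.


'>=' is relational (level 7); '&&' is logical AND (level 2)
Higher level binds tighter
'>=' has higher precedence than '&&'


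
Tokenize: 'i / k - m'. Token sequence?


Scan left to right, longest-match per lexeme
Tokens: ID(i), OP(/), ID(k), OP(-), ID(m)


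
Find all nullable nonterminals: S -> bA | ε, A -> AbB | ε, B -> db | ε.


A nonterminal is nullable iff some alternative derives ε (directly, or every symbol in it is nullable)
Nullable: {A, B, S}


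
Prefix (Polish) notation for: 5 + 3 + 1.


left-to-right (same/higher precedence on left): tree is (+ (+ 5 3) 1)
Prefix: + + 5 3 1


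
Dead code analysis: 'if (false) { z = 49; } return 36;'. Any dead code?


condition is constant false, so the whole block is unreachable
Dead: 'if (false) { z = 49; }'


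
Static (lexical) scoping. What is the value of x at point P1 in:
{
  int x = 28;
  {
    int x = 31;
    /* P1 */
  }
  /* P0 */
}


x declared in the same block as P1
x = 31


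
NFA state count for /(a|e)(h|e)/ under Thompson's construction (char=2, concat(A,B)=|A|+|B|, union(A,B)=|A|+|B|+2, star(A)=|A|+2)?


Syntax tree has 4 char leaf(s), 2 union(s), 0 star(s)
chars contribute 4×2 = 8; each union adds +2; each star adds +2
Total: 8 + 4 + 0 = 12 states


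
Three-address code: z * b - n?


Break into single-operator statements:
t1 = z * b
t2 = t1 - n


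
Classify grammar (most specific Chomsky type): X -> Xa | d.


Left-linear: every RHS is a terminal or one nonterminal followed by a terminal
Classification: Type 3 (Regular)


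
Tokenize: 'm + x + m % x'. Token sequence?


Scan left to right, longest-match per lexeme
Tokens: ID(m), OP(+), ID(x), OP(+), ID(m), OP(%), ID(x)


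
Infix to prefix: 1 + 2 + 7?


left-to-right (same/higher precedence on left): tree is (+ (+ 1 2) 7)
Prefix: + + 1 2 7


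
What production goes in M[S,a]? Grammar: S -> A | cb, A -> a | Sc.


For [S, a]: 'a' ∈ FIRST(A)
Entry: S -> A


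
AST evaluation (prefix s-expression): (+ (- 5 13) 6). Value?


Evaluate inner: (- 5 13) = -8
Evaluate root: (+ -8 6) = -2
Result: -2


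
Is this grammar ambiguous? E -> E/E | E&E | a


'a/a&a' has two parse trees (no precedence encoded between / and &)
Ambiguous


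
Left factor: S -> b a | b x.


Common prefix: 'b'
Factored: S -> b S', S' -> a | x


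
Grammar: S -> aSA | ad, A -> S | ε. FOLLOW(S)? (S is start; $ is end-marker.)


$ ∈ FOLLOW(S). For each A -> αBβ: add FIRST(β)\{ε} to FOLLOW(B); if β nullable, add FOLLOW(A).
FOLLOW(S) = {$, a}


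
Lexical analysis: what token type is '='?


Pattern: operator symbol
Type: OPERATOR


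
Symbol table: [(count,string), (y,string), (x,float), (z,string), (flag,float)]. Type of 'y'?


Lookup 'y' → type string


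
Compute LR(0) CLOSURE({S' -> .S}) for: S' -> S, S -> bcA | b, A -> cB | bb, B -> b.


Start: S' -> .S
For each item with dot before a nonterminal B, add B -> .γ for every B-production
Closure: [S' -> .S, S -> .bcA, S -> .b]


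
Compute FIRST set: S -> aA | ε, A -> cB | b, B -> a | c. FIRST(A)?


Per alternative of A: FIRST(cB) = {c}; FIRST(b) = {b}
FIRST(A) = {b, c}


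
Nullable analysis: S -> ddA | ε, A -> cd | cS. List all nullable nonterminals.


A nonterminal is nullable iff some alternative derives ε (directly, or every symbol in it is nullable)
Nullable: {S}


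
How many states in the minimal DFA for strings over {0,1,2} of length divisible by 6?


Track length mod 6: states 0..5, accept at 0
Minimal DFA: 6 states


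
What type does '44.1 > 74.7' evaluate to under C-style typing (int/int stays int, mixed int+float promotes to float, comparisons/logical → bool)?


Operand types: float > float
Rule: comparison yields bool
Result type: bool


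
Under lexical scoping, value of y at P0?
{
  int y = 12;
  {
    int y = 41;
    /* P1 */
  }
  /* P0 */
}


y declared in the same block as P0
y = 12


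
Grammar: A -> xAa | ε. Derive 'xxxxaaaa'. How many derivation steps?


Derivation: A => xAa => xxAaa => xxxAaaa => xxxxAaaaa => xxxxaaaa
Steps: 5


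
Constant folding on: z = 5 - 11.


5 - 11 = -6 at compile time
Optimized: z = -6


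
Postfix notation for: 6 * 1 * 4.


Left to right (same or higher precedence on left)
Postfix: 6 1 * 4 *


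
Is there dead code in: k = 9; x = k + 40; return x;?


k is read by x's definition; x is returned
No dead code


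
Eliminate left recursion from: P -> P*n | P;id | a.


Left-recursive alternatives: P*n, P;id; non-recursive: a
Introduce P': P -> aP', P' -> *nP' | ;idP' | ε


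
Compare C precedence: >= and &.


'>=' is relational (level 7); '&' is bitwise AND (level 5)
Higher level binds tighter
'>=' has higher precedence than '&'


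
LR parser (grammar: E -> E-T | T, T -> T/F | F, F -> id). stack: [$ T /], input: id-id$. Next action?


no handle; shift 'id'
Action: shift


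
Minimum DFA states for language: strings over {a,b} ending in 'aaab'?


Track the longest suffix of input matching a prefix of 'aaab': 5 classes (prefixes of length 0..4)
Minimal DFA: 5 states


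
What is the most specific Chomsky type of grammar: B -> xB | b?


Right-linear: every RHS is a terminal or a terminal followed by one nonterminal
Classification: Type 3 (Regular)


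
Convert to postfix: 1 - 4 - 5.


Left to right (same or higher precedence on left)
Postfix: 1 4 - 5 -


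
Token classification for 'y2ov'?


Pattern: letter/underscore followed by alphanumerics, not a keyword
Type: IDENTIFIER


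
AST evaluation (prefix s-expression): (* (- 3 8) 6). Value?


Evaluate inner: (- 3 8) = -5
Evaluate root: (* -5 6) = -30
Result: -30


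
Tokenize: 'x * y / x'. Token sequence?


Scan left to right, longest-match per lexeme
Tokens: ID(x), OP(*), ID(y), OP(/), ID(x)


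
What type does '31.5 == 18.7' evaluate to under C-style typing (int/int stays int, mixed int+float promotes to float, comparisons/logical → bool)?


Operand types: float == float
Rule: comparison yields bool
Result type: bool


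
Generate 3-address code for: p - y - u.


Break into single-operator statements:
t1 = p - y
t2 = t1 - u


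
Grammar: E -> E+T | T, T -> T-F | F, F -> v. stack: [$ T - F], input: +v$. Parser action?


handle 'T-F' on top
Action: reduce (T -> T-F)


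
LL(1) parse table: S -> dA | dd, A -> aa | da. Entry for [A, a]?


For [A, a]: 'a' ∈ FIRST(aa)
Entry: A -> aa


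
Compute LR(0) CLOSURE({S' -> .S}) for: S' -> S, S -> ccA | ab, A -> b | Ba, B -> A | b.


Start: S' -> .S
For each item with dot before a nonterminal B, add B -> .γ for every B-production
Closure: [S' -> .S, S -> .ccA, S -> .ab]


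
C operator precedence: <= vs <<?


'<<' is shift (level 8); '<=' is relational (level 7)
Higher level binds tighter
'<<' has higher precedence than '<='


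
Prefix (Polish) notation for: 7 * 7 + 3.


left-to-right (same/higher precedence on left): tree is (+ (* 7 7) 3)
Prefix: + * 7 7 3


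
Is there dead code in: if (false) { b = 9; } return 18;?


condition is constant false, so the whole block is unreachable
Dead: 'if (false) { b = 9; }'


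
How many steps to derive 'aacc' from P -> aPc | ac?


Derivation: P => aPc => aacc
Steps: 2


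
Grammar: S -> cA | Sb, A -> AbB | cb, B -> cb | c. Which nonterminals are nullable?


A nonterminal is nullable iff some alternative derives ε (directly, or every symbol in it is nullable)
Nullable: {}


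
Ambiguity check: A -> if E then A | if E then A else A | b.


dangling else: 'if E then if E then b else b' parses two ways
Ambiguous


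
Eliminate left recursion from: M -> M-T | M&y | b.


Left-recursive alternatives: M-T, M&y; non-recursive: b
Introduce M': M -> bM', M' -> -TM' | &yM' | ε


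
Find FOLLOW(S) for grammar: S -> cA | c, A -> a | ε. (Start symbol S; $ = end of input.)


$ ∈ FOLLOW(S). For each A -> αBβ: add FIRST(β)\{ε} to FOLLOW(B); if β nullable, add FOLLOW(A).
FOLLOW(S) = {$}


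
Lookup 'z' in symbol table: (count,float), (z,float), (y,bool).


Lookup 'z' → type float


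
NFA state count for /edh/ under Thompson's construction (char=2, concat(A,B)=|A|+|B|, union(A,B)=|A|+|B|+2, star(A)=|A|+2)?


Syntax tree has 3 char leaf(s), 0 union(s), 0 star(s)
chars contribute 3×2 = 6; each union adds +2; each star adds +2
Total: 6 + 0 + 0 = 6 states


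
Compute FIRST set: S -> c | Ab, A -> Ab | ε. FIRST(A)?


Per alternative of A: FIRST(Ab) = {b}; FIRST(ε) = {ε}
FIRST(A) = {b, ε}


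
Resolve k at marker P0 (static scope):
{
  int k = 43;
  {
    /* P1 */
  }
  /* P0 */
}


k declared in the same block as P0
k = 43


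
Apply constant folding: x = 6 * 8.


6 * 8 = 48 at compile time
Optimized: x = 48


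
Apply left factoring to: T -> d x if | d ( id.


Common prefix: 'd'
Factored: T -> d T', T' -> x if | ( id


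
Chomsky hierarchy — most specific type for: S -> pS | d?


Right-linear: every RHS is a terminal or a terminal followed by one nonterminal
Classification: Type 3 (Regular)


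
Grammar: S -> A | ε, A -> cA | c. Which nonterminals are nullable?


A nonterminal is nullable iff some alternative derives ε (directly, or every symbol in it is nullable)
Nullable: {S}


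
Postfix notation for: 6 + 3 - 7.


Left to right (same or higher precedence on left)
Postfix: 6 3 + 7 -


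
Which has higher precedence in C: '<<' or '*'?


'*' is multiplicative (level 10); '<<' is shift (level 8)
Higher level binds tighter
'*' has higher precedence than '<<'


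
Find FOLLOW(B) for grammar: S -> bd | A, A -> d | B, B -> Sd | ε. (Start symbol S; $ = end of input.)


$ ∈ FOLLOW(S). For each A -> αBβ: add FIRST(β)\{ε} to FOLLOW(B); if β nullable, add FOLLOW(A).
FOLLOW(B) = {$, d}


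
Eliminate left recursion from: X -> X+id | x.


Left-recursive alternatives: X+id; non-recursive: x
Introduce X': X -> xX', X' -> +idX' | ε


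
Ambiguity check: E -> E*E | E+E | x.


'x*x+x' has two parse trees (no precedence encoded between * and +)
Ambiguous


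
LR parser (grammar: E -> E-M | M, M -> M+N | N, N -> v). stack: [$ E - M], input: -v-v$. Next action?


handle 'E-M' on top; lookahead ∈ FOLLOW(E) = {-, $}
Action: reduce (E -> E-M)


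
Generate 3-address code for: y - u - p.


Break into single-operator statements:
t1 = y - u
t2 = t1 - p


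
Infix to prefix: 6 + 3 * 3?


'*' binds tighter: tree is (+ 6 (* 3 3))
Prefix: + 6 * 3 3


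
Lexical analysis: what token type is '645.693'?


Pattern: digits with a decimal point
Type: FLOAT_LITERAL


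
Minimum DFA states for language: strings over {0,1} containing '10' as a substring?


KMP-style automaton: 2 progress states + 1 absorbing accept = 3
Minimal DFA: 3 states


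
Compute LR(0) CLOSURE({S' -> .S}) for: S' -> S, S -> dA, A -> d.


Start: S' -> .S
For each item with dot before a nonterminal B, add B -> .γ for every B-production
Closure: [S' -> .S, S -> .dA]


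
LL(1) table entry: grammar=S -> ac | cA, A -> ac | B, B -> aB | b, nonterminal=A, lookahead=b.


For [A, b]: 'b' ∈ FIRST(B)
Entry: A -> B


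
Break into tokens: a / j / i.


Scan left to right, longest-match per lexeme
Tokens: ID(a), OP(/), ID(j), OP(/), ID(i)


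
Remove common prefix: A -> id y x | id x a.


Common prefix: 'id'
Factored: A -> id A', A' -> y x | x a


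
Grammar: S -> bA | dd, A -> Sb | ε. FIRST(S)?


Per alternative of S: FIRST(bA) = {b}; FIRST(dd) = {d}
FIRST(S) = {b, d}


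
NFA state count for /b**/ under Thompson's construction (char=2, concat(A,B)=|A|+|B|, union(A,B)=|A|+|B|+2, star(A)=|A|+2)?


Syntax tree has 1 char leaf(s), 0 union(s), 2 star(s)
chars contribute 1×2 = 2; each union adds +2; each star adds +2
Total: 2 + 0 + 4 = 6 states


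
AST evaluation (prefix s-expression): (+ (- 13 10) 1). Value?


Evaluate inner: (- 13 10) = 3
Evaluate root: (+ 3 1) = 4
Result: 4


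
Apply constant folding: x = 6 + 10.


6 + 10 = 16 at compile time
Optimized: x = 16


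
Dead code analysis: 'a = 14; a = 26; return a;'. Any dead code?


first assignment to a is overwritten before any read
Dead: 'a = 14'


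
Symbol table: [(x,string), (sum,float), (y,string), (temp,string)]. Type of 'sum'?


Lookup 'sum' → type float


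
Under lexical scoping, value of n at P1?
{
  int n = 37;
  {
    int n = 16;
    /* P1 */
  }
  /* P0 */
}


n declared in the same block as P1
n = 16


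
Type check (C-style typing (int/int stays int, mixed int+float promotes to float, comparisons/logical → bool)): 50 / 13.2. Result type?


Operand types: int / float
Rule: mixed int/float promotes to float; int/int stays int
Result type: float


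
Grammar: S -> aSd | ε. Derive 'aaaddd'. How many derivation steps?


Derivation: S => aSd => aaSdd => aaaSddd => aaaddd
Steps: 4


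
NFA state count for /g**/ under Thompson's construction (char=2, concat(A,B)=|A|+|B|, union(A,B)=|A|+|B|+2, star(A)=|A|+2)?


Syntax tree has 1 char leaf(s), 0 union(s), 2 star(s)
chars contribute 1×2 = 2; each union adds +2; each star adds +2
Total: 2 + 0 + 4 = 6 states


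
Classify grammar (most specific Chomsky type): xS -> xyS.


LHS has context (more than one symbol) and |LHS| ≤ |RHS|
Classification: Type 1 (Context-Sensitive)


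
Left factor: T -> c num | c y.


Common prefix: 'c'
Factored: T -> c T', T' -> num | y


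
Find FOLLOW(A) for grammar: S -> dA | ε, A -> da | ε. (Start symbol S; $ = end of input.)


$ ∈ FOLLOW(S). For each A -> αBβ: add FIRST(β)\{ε} to FOLLOW(B); if β nullable, add FOLLOW(A).
FOLLOW(A) = {$}


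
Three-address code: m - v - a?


Break into single-operator statements:
t1 = m - v
t2 = t1 - a


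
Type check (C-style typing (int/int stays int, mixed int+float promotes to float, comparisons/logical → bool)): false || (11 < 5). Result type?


Operand types: bool || bool
Rule: logical operators take bool operands and yield bool
Result type: bool


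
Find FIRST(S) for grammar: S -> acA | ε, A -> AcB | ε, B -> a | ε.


Per alternative of S: FIRST(acA) = {a}; FIRST(ε) = {ε}
FIRST(S) = {a, ε}


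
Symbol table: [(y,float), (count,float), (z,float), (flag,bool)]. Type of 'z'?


Lookup 'z' → type float


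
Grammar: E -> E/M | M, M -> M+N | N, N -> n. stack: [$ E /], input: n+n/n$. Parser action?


no handle ('E/' is not any RHS); shift 'n'
Action: shift


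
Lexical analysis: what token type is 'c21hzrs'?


Pattern: letter/underscore followed by alphanumerics, not a keyword
Type: IDENTIFIER


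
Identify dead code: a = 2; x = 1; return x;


a is assigned but never read
Dead: 'a = 2'


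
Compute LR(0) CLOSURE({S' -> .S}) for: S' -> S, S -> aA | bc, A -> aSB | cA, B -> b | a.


Start: S' -> .S
For each item with dot before a nonterminal B, add B -> .γ for every B-production
Closure: [S' -> .S, S -> .aA, S -> .bc]


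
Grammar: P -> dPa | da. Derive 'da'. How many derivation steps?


Derivation: P => da
Steps: 1


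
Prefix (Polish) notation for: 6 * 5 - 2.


left-to-right (same/higher precedence on left): tree is (- (* 6 5) 2)
Prefix: - * 6 5 2


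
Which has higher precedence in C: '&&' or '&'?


'&' is bitwise AND (level 5); '&&' is logical AND (level 2)
Higher level binds tighter
'&' has higher precedence than '&&'


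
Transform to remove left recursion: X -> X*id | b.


Left-recursive alternatives: X*id; non-recursive: b
Introduce X': X -> bX', X' -> *idX' | ε


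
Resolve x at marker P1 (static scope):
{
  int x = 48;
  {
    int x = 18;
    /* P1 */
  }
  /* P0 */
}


x declared in the same block as P1
x = 18


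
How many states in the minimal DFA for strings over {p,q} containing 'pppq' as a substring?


KMP-style automaton: 4 progress states + 1 absorbing accept = 5
Minimal DFA: 5 states


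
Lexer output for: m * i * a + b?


Scan left to right, longest-match per lexeme
Tokens: ID(m), OP(*), ID(i), OP(*), ID(a), OP(+), ID(b)


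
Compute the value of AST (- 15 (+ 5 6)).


Evaluate inner: (+ 5 6) = 11
Evaluate root: (- 15 11) = 4
Result: 4


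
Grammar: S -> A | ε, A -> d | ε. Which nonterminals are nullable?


A nonterminal is nullable iff some alternative derives ε (directly, or every symbol in it is nullable)
Nullable: {A, S}


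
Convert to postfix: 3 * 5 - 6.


Left to right (same or higher precedence on left)
Postfix: 3 5 * 6 -


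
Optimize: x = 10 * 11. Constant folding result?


10 * 11 = 110 at compile time
Optimized: x = 110


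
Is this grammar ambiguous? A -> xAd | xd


balanced x^n…d^n: each string has a unique parse
Unambiguous


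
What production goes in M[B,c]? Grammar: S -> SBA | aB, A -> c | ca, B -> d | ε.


For [B, c]: ε is nullable and 'c' ∈ FOLLOW(B)
Entry: B -> ε


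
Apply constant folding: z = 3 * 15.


3 * 15 = 45 at compile time
Optimized: z = 45


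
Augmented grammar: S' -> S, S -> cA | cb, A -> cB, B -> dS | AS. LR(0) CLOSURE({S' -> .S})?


Start: S' -> .S
For each item with dot before a nonterminal B, add B -> .γ for every B-production
Closure: [S' -> .S, S -> .cA, S -> .cb]


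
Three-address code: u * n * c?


Break into single-operator statements:
t1 = u * n
t2 = t1 * c


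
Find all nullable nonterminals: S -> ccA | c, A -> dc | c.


A nonterminal is nullable iff some alternative derives ε (directly, or every symbol in it is nullable)
Nullable: {}


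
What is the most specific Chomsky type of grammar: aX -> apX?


LHS has context (more than one symbol) and |LHS| ≤ |RHS|
Classification: Type 1 (Context-Sensitive)


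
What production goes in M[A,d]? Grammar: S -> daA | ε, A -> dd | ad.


For [A, d]: 'd' ∈ FIRST(dd)
Entry: A -> dd


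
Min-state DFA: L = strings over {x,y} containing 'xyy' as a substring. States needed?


KMP-style automaton: 3 progress states + 1 absorbing accept = 4
Minimal DFA: 4 states


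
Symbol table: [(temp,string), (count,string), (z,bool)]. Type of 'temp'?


Lookup 'temp' → type string


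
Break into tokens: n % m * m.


Scan left to right, longest-match per lexeme
Tokens: ID(n), OP(%), ID(m), OP(*), ID(m)


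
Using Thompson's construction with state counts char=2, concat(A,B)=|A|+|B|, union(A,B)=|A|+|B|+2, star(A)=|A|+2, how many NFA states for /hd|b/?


Syntax tree has 3 char leaf(s), 1 union(s), 0 star(s)
chars contribute 3×2 = 6; each union adds +2; each star adds +2
Total: 6 + 2 + 0 = 8 states


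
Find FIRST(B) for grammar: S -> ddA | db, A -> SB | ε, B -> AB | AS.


Per alternative of B: FIRST(AB) = {d}; FIRST(AS) = {d}
FIRST(B) = {d}


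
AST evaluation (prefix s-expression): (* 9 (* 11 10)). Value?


Evaluate inner: (* 11 10) = 110
Evaluate root: (* 9 110) = 990
Result: 990


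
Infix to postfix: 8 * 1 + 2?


Left to right (same or higher precedence on left)
Postfix: 8 1 * 2 +


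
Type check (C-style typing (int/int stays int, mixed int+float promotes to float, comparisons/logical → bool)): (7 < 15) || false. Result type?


Operand types: bool || bool
Rule: logical operators take bool operands and yield bool
Result type: bool


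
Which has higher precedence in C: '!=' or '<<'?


'<<' is shift (level 8); '!=' is equality (level 6)
Higher level binds tighter
'<<' has higher precedence than '!='


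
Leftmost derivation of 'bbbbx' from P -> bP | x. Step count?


Derivation: P => bP => bbP => bbbP => bbbbP => bbbbx
Steps: 5


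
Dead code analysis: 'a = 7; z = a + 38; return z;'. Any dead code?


a is read by z's definition; z is returned
No dead code


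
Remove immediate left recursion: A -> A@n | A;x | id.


Left-recursive alternatives: A@n, A;x; non-recursive: id
Introduce A': A -> idA', A' -> @nA' | ;xA' | ε


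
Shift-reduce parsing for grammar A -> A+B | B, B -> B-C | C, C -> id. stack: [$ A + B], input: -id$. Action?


'-' can extend B; shift to build B -> B-C
Action: shift


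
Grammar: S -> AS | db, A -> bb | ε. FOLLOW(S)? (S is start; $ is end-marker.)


$ ∈ FOLLOW(S). For each A -> αBβ: add FIRST(β)\{ε} to FOLLOW(B); if β nullable, add FOLLOW(A).
FOLLOW(S) = {$}


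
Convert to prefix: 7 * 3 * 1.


left-to-right (same/higher precedence on left): tree is (* (* 7 3) 1)
Prefix: * * 7 3 1


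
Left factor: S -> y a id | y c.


Common prefix: 'y'
Factored: S -> y S', S' -> a id | c


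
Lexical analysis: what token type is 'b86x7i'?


Pattern: letter/underscore followed by alphanumerics, not a keyword
Type: IDENTIFIER


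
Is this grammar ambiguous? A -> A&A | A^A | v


'v&v^v' has two parse trees (no precedence encoded between & and ^)
Ambiguous


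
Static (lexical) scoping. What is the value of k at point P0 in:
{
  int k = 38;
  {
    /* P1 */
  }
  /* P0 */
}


k declared in the same block as P0
k = 38


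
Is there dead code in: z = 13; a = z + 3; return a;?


z is read by a's definition; a is returned
No dead code


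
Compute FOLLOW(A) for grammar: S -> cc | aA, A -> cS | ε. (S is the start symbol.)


$ ∈ FOLLOW(S). For each A -> αBβ: add FIRST(β)\{ε} to FOLLOW(B); if β nullable, add FOLLOW(A).
FOLLOW(A) = {$}


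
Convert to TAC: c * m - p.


Break into single-operator statements:
t1 = c * m
t2 = t1 - p


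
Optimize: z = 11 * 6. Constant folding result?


11 * 6 = 66 at compile time
Optimized: z = 66


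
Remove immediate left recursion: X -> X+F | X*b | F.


Left-recursive alternatives: X+F, X*b; non-recursive: F
Introduce X': X -> FX', X' -> +FX' | *bX' | ε


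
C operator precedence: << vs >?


'<<' is shift (level 8); '>' is relational (level 7)
Higher level binds tighter
'<<' has higher precedence than '>'


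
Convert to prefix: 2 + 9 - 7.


left-to-right (same/higher precedence on left): tree is (- (+ 2 9) 7)
Prefix: - + 2 9 7


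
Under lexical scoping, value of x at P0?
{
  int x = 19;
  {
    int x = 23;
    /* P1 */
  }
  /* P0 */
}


x declared in the same block as P0
x = 19


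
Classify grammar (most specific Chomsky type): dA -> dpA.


LHS has context (more than one symbol) and |LHS| ≤ |RHS|
Classification: Type 1 (Context-Sensitive)


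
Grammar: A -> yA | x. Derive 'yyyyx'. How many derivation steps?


Derivation: A => yA => yyA => yyyA => yyyyA => yyyyx
Steps: 5


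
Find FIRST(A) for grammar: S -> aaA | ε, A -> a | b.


Per alternative of A: FIRST(a) = {a}; FIRST(b) = {b}
FIRST(A) = {a, b}


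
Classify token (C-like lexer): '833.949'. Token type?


Pattern: digits with a decimal point
Type: FLOAT_LITERAL


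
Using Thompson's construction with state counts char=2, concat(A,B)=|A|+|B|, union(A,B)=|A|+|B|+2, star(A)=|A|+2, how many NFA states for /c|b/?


Syntax tree has 2 char leaf(s), 1 union(s), 0 star(s)
chars contribute 2×2 = 4; each union adds +2; each star adds +2
Total: 4 + 2 + 0 = 6 states
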